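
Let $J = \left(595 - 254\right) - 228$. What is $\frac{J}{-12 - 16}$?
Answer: $- \frac{113}{28} \approx -4.0357$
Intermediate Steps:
$J = 113$ ($J = 341 - 228 = 113$)
$\frac{J}{-12 - 16} = \frac{1}{-12 - 16} \cdot 113 = \frac{1}{-28} \cdot 113 = \left(- \frac{1}{28}\right) 113 = - \frac{113}{28}$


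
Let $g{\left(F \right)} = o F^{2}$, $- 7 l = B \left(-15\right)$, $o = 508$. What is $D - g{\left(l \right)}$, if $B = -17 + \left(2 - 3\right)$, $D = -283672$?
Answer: $- \frac{50933128}{49} \approx -1.0395 \cdot 10^{6}$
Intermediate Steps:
$B = -18$ ($B = -17 + \left(2 - 3\right) = -17 - 1 = -18$)
$l = - \frac{270}{7}$ ($l = - \frac{\left(-18\right) \left(-15\right)}{7} = \left(- \frac{1}{7}\right) 270 = - \frac{270}{7} \approx -38.571$)
$g{\left(F \right)} = 508 F^{2}$
$D - g{\left(l \right)} = -283672 - 508 \left(- \frac{270}{7}\right)^{2} = -283672 - 508 \cdot \frac{72900}{49} = -283672 - \frac{37033200}{49} = - \frac{50933128}{49}$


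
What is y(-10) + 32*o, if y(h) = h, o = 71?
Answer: 2262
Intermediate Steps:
y(-10) + 32*o = -10 + 32*71 = -10 + 2272 = 2262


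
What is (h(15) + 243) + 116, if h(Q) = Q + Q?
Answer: 389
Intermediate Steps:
h(Q) = 2*Q
(h(15) + 243) + 116 = (2*15 + 243) + 116 = (30 + 243) + 116 = 273 + 116 = 389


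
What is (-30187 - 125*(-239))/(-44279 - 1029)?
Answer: 78/11327 ≈ 0.0068862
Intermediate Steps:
(-30187 - 125*(-239))/(-44279 - 1029) = (-30187 + 29875)/(-45308) = -312*(-1/45308) = 78/11327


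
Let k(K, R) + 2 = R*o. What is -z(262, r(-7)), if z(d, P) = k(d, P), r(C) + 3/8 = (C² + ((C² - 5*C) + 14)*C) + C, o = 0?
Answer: 2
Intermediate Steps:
r(C) = -3/8 + C + C² + C*(14 + C² - 5*C) (r(C) = -3/8 + ((C² + ((C² - 5*C) + 14)*C) + C) = -3/8 + ((C² + (14 + C² - 5*C)*C) + C) = -3/8 + ((C² + C*(14 + C² - 5*C)) + C) = -3/8 + (C + C² + C*(14 + C² - 5*C)) = -3/8 + C + C² + C*(14 + C² - 5*C))
k(K, R) = -2 (k(K, R) = -2 + R*0 = -2 + 0 = -2)
z(d, P) = -2
-z(262, r(-7)) = -1*(-2) = 2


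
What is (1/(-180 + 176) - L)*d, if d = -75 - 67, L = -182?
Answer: -51617/2 ≈ -25809.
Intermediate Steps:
d = -142
(1/(-180 + 176) - L)*d = (1/(-180 + 176) - 1*(-182))*(-142) = (1/(-4) + 182)*(-142) = (-¼ + 182)*(-142) = (727/4)*(-142) = -51617/2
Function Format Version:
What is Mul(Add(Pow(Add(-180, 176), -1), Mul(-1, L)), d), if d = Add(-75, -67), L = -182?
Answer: Rational(-51617, 2) ≈ -25809.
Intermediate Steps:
d = -142
Mul(Add(Pow(Add(-180, 176), -1), Mul(-1, L)), d) = Mul(Add(Pow(Add(-180, 176), -1), Mul(-1, -182)), -142) = Mul(Add(Pow(-4, -1), 182), -142) = Mul(Add(Rational(-1, 4), 182), -142) = Mul(Rational(727, 4), -142) = Rational(-51617, 2)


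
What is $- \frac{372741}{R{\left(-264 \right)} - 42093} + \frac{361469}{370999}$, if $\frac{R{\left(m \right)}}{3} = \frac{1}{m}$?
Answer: $\frac{13508163414557}{1374248930815} \approx 9.8295$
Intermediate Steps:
$R{\left(m \right)} = \frac{3}{m}$
$- \frac{372741}{R{\left(-264 \right)} - 42093} + \frac{361469}{370999} = - \frac{372741}{\frac{3}{-264} - 42093} + \frac{361469}{370999} = - \frac{372741}{3 \left(- \frac{1}{264}\right) - 42093} + 361469 \cdot \frac{1}{370999} = - \frac{372741}{- \frac{1}{88} - 42093} + \frac{361469}{370999} = - \frac{372741}{- \frac{3704185}{88}} + \frac{361469}{370999} = \left(-372741\right) \left(- \frac{88}{3704185}\right) + \frac{361469}{370999} = \frac{32801208}{3704185} + \frac{361469}{370999} = \frac{13508163414557}{1374248930815}$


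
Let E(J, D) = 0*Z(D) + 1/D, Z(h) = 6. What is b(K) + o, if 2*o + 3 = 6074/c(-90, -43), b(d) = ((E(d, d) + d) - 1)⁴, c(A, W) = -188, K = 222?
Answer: 272341769383241076851/114158894832 ≈ 2.3856e+9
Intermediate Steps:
E(J, D) = 1/D (E(J, D) = 0*6 + 1/D = 0 + 1/D = 1/D)
b(d) = (-1 + d + 1/d)⁴ (b(d) = ((1/d + d) - 1)⁴ = ((d + 1/d) - 1)⁴ = (-1 + d + 1/d)⁴)
o = -3319/188 (o = -3/2 + (6074/(-188))/2 = -3/2 + (6074*(-1/188))/2 = -3/2 + (½)*(-3037/94) = -3/2 - 3037/188 = -3319/188 ≈ -17.654)
b(K) + o = (1 + 222*(-1 + 222))⁴/222⁴ - 3319/188 = (1 + 222*221)⁴/2428912656 - 3319/188 = (1 + 49062)⁴/2428912656 - 3319/188 = (1/2428912656)*49063⁴ - 3319/188 = (1/2428912656)*5794505774438964961 - 3319/188 = 5794505774438964961/2428912656 - 3319/188 = 272341769383241076851/114158894832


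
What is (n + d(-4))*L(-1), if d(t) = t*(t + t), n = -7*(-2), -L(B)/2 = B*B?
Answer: -92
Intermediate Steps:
L(B) = -2*B**2 (L(B) = -2*B*B = -2*B**2)
n = 14
d(t) = 2*t**2 (d(t) = t*(2*t) = 2*t**2)
(n + d(-4))*L(-1) = (14 + 2*(-4)**2)*(-2*(-1)**2) = (14 + 2*16)*(-2*1) = (14 + 32)*(-2) = 46*(-2) = -92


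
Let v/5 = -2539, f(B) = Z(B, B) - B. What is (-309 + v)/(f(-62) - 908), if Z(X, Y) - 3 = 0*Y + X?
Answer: 13004/905 ≈ 14.369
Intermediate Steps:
Z(X, Y) = 3 + X (Z(X, Y) = 3 + (0*Y + X) = 3 + (0 + X) = 3 + X)
f(B) = 3 (f(B) = (3 + B) - B = 3)
v = -12695 (v = 5*(-2539) = -12695)
(-309 + v)/(f(-62) - 908) = (-309 - 12695)/(3 - 908) = -13004/(-905) = -13004*(-1/905) = 13004/905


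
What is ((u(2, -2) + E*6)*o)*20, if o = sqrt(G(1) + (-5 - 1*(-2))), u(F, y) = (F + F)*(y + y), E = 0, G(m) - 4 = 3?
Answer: -640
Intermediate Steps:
G(m) = 7 (G(m) = 4 + 3 = 7)
u(F, y) = 4*F*y (u(F, y) = (2*F)*(2*y) = 4*F*y)
o = 2 (o = sqrt(7 + (-5 - 1*(-2))) = sqrt(7 + (-5 + 2)) = sqrt(7 - 3) = sqrt(4) = 2)
((u(2, -2) + E*6)*o)*20 = ((4*2*(-2) + 0*6)*2)*20 = ((-16 + 0)*2)*20 = -16*2*20 = -32*20 = -640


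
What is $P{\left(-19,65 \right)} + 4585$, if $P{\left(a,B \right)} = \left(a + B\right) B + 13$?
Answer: $7588$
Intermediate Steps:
$P{\left(a,B \right)} = 13 + B \left(B + a\right)$ ($P{\left(a,B \right)} = \left(B + a\right) B + 13 = B \left(B + a\right) + 13 = 13 + B \left(B + a\right)$)
$P{\left(-19,65 \right)} + 4585 = \left(13 + 65^{2} + 65 \left(-19\right)\right) + 4585 = \left(13 + 4225 - 1235\right) + 4585 = 3003 + 4585 = 7588$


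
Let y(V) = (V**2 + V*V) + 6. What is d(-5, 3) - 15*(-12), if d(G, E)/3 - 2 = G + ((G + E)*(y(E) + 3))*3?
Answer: -315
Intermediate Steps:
y(V) = 6 + 2*V**2 (y(V) = (V**2 + V**2) + 6 = 2*V**2 + 6 = 6 + 2*V**2)
d(G, E) = 6 + 3*G + 9*(9 + 2*E**2)*(E + G) (d(G, E) = 6 + 3*(G + ((G + E)*((6 + 2*E**2) + 3))*3) = 6 + 3*(G + ((E + G)*(9 + 2*E**2))*3) = 6 + 3*(G + ((9 + 2*E**2)*(E + G))*3) = 6 + 3*(G + 3*(9 + 2*E**2)*(E + G)) = 6 + (3*G + 9*(9 + 2*E**2)*(E + G)) = 6 + 3*G + 9*(9 + 2*E**2)*(E + G))
d(-5, 3) - 15*(-12) = (6 + 18*3**3 + 81*3 + 84*(-5) + 18*(-5)*3**2) - 15*(-12) = (6 + 18*27 + 243 - 420 + 18*(-5)*9) + 180 = (6 + 486 + 243 - 420 - 810) + 180 = -495 + 180 = -315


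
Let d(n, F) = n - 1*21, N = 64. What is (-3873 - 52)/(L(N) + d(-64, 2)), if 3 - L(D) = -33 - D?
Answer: -785/3 ≈ -261.67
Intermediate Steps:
d(n, F) = -21 + n (d(n, F) = n - 21 = -21 + n)
L(D) = 36 + D (L(D) = 3 - (-33 - D) = 3 + (33 + D) = 36 + D)
(-3873 - 52)/(L(N) + d(-64, 2)) = (-3873 - 52)/((36 + 64) + (-21 - 64)) = -3925/(100 - 85) = -3925/15 = -3925*1/15 = -785/3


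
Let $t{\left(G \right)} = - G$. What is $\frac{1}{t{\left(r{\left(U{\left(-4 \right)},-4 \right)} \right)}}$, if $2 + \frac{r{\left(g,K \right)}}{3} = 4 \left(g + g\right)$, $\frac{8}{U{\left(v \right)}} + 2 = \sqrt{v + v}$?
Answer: $\frac{i + \sqrt{2}}{6 \left(\sqrt{2} + 17 i\right)} \approx 0.010882 - 0.01296 i$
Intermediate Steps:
$U{\left(v \right)} = \frac{8}{-2 + \sqrt{2} \sqrt{v}}$ ($U{\left(v \right)} = \frac{8}{-2 + \sqrt{v + v}} = \frac{8}{-2 + \sqrt{2 v}} = \frac{8}{-2 + \sqrt{2} \sqrt{v}}$)
$r{\left(g,K \right)} = -6 + 24 g$ ($r{\left(g,K \right)} = -6 + 3 \cdot 4 \left(g + g\right) = -6 + 3 \cdot 4 \cdot 2 g = -6 + 3 \cdot 8 g = -6 + 24 g$)
$\frac{1}{t{\left(r{\left(U{\left(-4 \right)},-4 \right)} \right)}} = \frac{1}{\left(-1\right) \left(-6 + 24 \frac{8}{-2 + \sqrt{2} \sqrt{-4}}\right)} = \frac{1}{\left(-1\right) \left(-6 + 24 \frac{8}{-2 + \sqrt{2} \cdot 2 i}\right)} = \frac{1}{\left(-1\right) \left(-6 + 24 \frac{8}{-2 + 2 i \sqrt{2}}\right)} = \frac{1}{\left(-1\right) \left(-6 + \frac{192}{-2 + 2 i \sqrt{2}}\right)} = \frac{1}{6 - \frac{192}{-2 + 2 i \sqrt{2}}}$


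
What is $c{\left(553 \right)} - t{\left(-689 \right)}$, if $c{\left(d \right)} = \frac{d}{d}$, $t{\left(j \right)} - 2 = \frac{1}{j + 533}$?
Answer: $- \frac{155}{156} \approx -0.99359$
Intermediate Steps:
$t{\left(j \right)} = 2 + \frac{1}{533 + j}$ ($t{\left(j \right)} = 2 + \frac{1}{j + 533} = 2 + \frac{1}{533 + j}$)
$c{\left(d \right)} = 1$
$c{\left(553 \right)} - t{\left(-689 \right)} = 1 - \frac{1067 + 2 \left(-689\right)}{533 - 689} = 1 - \frac{1067 - 1378}{-156} = 1 - \left(- \frac{1}{156}\right) \left(-311\right) = 1 - \frac{311}{156} = - \frac{155}{156}$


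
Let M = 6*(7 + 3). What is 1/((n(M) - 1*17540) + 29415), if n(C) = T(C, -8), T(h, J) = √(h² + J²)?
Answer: 11875/141011961 - 4*√229/141011961 ≈ 8.3783e-5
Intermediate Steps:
M = 60 (M = 6*10 = 60)
T(h, J) = √(J² + h²)
n(C) = √(64 + C²) (n(C) = √((-8)² + C²) = √(64 + C²))
1/((n(M) - 1*17540) + 29415) = 1/((√(64 + 60²) - 1*17540) + 29415) = 1/((√(64 + 3600) - 17540) + 29415) = 1/((√3664 - 17540) + 29415) = 1/((4*√229 - 17540) + 29415) = 1/((-17540 + 4*√229) + 29415) = 1/(11875 + 4*√229)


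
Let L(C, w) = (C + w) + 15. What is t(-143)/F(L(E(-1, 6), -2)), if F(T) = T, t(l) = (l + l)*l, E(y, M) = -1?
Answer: 20449/6 ≈ 3408.2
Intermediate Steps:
L(C, w) = 15 + C + w
t(l) = 2*l² (t(l) = (2*l)*l = 2*l²)
t(-143)/F(L(E(-1, 6), -2)) = (2*(-143)²)/(15 - 1 - 2) = (2*20449)/12 = 40898*(1/12) = 20449/6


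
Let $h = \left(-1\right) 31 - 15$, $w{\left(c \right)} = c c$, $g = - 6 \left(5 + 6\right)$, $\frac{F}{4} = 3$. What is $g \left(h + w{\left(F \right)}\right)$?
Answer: $-6468$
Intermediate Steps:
$F = 12$ ($F = 4 \cdot 3 = 12$)
$g = -66$ ($g = \left(-6\right) 11 = -66$)
$w{\left(c \right)} = c^{2}$
$h = -46$ ($h = -31 - 15 = -46$)
$g \left(h + w{\left(F \right)}\right) = - 66 \left(-46 + 12^{2}\right) = - 66 \left(-46 + 144\right) = \left(-66\right) 98 = -6468$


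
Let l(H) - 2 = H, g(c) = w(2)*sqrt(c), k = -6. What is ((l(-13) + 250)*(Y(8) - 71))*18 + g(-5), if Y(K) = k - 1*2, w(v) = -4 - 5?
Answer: -339858 - 9*I*sqrt(5) ≈ -3.3986e+5 - 20.125*I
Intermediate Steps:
w(v) = -9
g(c) = -9*sqrt(c)
Y(K) = -8 (Y(K) = -6 - 1*2 = -6 - 2 = -8)
l(H) = 2 + H
((l(-13) + 250)*(Y(8) - 71))*18 + g(-5) = (((2 - 13) + 250)*(-8 - 71))*18 - 9*I*sqrt(5) = ((-11 + 250)*(-79))*18 - 9*I*sqrt(5) = (239*(-79))*18 - 9*I*sqrt(5) = -18881*18 - 9*I*sqrt(5) = -339858 - 9*I*sqrt(5)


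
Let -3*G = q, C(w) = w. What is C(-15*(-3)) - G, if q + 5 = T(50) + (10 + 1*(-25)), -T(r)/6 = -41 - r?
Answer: 661/3 ≈ 220.33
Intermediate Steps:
T(r) = 246 + 6*r (T(r) = -6*(-41 - r) = 246 + 6*r)
q = 526 (q = -5 + ((246 + 6*50) + (10 + 1*(-25))) = -5 + ((246 + 300) + (10 - 25)) = -5 + (546 - 15) = -5 + 531 = 526)
G = -526/3 (G = -⅓*526 = -526/3 ≈ -175.33)
C(-15*(-3)) - G = -15*(-3) - 1*(-526/3) = 45 + 526/3 = 661/3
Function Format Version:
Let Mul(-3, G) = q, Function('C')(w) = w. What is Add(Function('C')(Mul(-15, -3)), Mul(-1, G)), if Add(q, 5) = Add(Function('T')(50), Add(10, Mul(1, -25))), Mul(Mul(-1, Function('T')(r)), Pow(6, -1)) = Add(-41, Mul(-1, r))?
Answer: Rational(661, 3) ≈ 220.33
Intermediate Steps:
Function('T')(r) = Add(246, Mul(6, r)) (Function('T')(r) = Mul(-6, Add(-41, Mul(-1, r))) = Add(246, Mul(6, r)))
q = 526 (q = Add(-5, Add(Add(246, Mul(6, 50)), Add(10, Mul(1, -25)))) = Add(-5, Add(Add(246, 300), Add(10, -25))) = Add(-5, Add(546, -15)) = Add(-5, 531) = 526)
G = Rational(-526, 3) (G = Mul(Rational(-1, 3), 526) = Rational(-526, 3) ≈ -175.33)
Add(Function('C')(Mul(-15, -3)), Mul(-1, G)) = Add(Mul(-15, -3), Mul(-1, Rational(-526, 3))) = Add(45, Rational(526, 3)) = Rational(661, 3)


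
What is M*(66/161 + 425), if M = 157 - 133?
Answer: 1643784/161 ≈ 10210.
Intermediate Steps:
M = 24
M*(66/161 + 425) = 24*(66/161 + 425) = 24*(68491/161) = 1643784/161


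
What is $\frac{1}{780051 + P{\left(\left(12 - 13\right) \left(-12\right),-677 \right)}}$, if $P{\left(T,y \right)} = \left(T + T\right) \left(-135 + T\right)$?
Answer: $\frac{1}{777099} \approx 1.2868 \cdot 10^{-6}$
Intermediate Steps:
$P{\left(T,y \right)} = 2 T \left(-135 + T\right)$
$\frac{1}{780051 + P{\left(\left(12 - 13\right) \left(-12\right),-677 \right)}} = \frac{1}{780051 + 2 \left(12 - 13\right) \left(-12\right) \left(-135 + \left(12 - 13\right) \left(-12\right)\right)} = \frac{1}{780051 + 2 \left(\left(-1\right) \left(-12\right)\right) \left(-135 - -12\right)} = \frac{1}{780051 + 2 \cdot 12 \left(-135 + 12\right)} = \frac{1}{780051 + 2 \cdot 12 \left(-123\right)} = \frac{1}{780051 - 2952} = \frac{1}{777099}$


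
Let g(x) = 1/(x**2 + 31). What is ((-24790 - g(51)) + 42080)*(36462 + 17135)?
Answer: 2439053632563/2632 ≈ 9.2669e+8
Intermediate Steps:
g(x) = 1/(31 + x**2)
((-24790 - g(51)) + 42080)*(36462 + 17135) = ((-24790 - 1/(31 + 51**2)) + 42080)*(36462 + 17135) = ((-24790 - 1/(31 + 2601)) + 42080)*53597 = ((-24790 - 1/2632) + 42080)*53597 = (-65247281/2632 + 42080)*53597 = (45507279/2632)*53597 = 2439053632563/2632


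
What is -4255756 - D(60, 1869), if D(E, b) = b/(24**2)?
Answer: -817105775/192 ≈ -4.2558e+6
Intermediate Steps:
D(E, b) = b/576
-4255756 - D(60, 1869) = -4255756 - 1869/576 = -4255756 - 1*623/192 = -4255756 - 623/192 = -817105775/192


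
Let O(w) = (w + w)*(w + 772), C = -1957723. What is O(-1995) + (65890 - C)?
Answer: 6903383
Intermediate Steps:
O(w) = 2*w*(772 + w) (O(w) = (2*w)*(772 + w) = 2*w*(772 + w))
O(-1995) + (65890 - C) = 2*(-1995)*(772 - 1995) + (65890 - 1*(-1957723)) = 2*(-1995)*(-1223) + (65890 + 1957723) = 4879770 + 2023613 = 6903383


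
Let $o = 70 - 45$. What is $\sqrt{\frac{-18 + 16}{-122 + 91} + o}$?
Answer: $\frac{\sqrt{24087}}{31} \approx 5.0064$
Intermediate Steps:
$o = 25$
$\sqrt{\frac{-18 + 16}{-122 + 91} + o} = \sqrt{\frac{-18 + 16}{-122 + 91} + 25} = \sqrt{- \frac{2}{-31} + 25} = \sqrt{\left(-2\right) \left(- \frac{1}{31}\right) + 25} = \sqrt{\frac{2}{31} + 25} = \sqrt{\frac{777}{31}} = \frac{\sqrt{24087}}{31}$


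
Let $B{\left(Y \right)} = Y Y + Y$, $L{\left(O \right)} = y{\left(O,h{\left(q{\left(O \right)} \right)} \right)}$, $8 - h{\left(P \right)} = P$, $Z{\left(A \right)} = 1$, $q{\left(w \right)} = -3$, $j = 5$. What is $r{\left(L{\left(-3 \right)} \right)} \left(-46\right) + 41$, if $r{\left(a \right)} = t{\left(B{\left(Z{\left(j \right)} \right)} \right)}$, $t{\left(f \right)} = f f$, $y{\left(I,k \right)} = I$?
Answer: $-143$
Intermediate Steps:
$h{\left(P \right)} = 8 - P$
$L{\left(O \right)} = O$
$B{\left(Y \right)} = Y + Y^{2}$ ($B{\left(Y \right)} = Y^{2} + Y = Y + Y^{2}$)
$t{\left(f \right)} = f^{2}$
$r{\left(a \right)} = 4$ ($r{\left(a \right)} = \left(1 \left(1 + 1\right)\right)^{2} = \left(1 \cdot 2\right)^{2} = 2^{2} = 4$)
$r{\left(L{\left(-3 \right)} \right)} \left(-46\right) + 41 = 4 \left(-46\right) + 41 = -184 + 41 = -143$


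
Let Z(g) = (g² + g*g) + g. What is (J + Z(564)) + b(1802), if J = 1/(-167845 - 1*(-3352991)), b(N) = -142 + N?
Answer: 2033448168737/3185146 ≈ 6.3842e+5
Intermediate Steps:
Z(g) = g + 2*g² (Z(g) = (g² + g²) + g = 2*g² + g = g + 2*g²)
J = 1/3185146 (J = 1/(-167845 + 3352991) = 1/3185146 ≈ 3.1396e-7)
(J + Z(564)) + b(1802) = (1/3185146 + 564*(1 + 2*564)) + (-142 + 1802) = (1/3185146 + 564*(1 + 1128)) + 1660 = (1/3185146 + 564*1129) + 1660 = (1/3185146 + 636756) + 1660 = 2028160826377/3185146 + 1660 = 2033448168737/3185146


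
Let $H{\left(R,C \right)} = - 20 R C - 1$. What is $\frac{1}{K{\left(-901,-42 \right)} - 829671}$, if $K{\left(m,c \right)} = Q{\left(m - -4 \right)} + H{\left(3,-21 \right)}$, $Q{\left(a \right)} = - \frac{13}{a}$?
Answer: $- \frac{69}{57160427} \approx -1.2071 \cdot 10^{-6}$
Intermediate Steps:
$H{\left(R,C \right)} = -1 - 20 C R$ ($H{\left(R,C \right)} = - 20 C R - 1 = -1 - 20 C R$)
$K{\left(m,c \right)} = 1259 - \frac{13}{4 + m}$ ($K{\left(m,c \right)} = - \frac{13}{m - -4} - \left(1 - 1260\right) = - \frac{13}{m + 4} + \left(-1 + 1260\right) = - \frac{13}{4 + m} + 1259 = 1259 - \frac{13}{4 + m}$)
$\frac{1}{K{\left(-901,-42 \right)} - 829671} = \frac{1}{\frac{5023 + 1259 \left(-901\right)}{4 - 901} - 829671} = \frac{1}{\frac{5023 - 1134359}{-897} - 829671} = \frac{1}{\left(- \frac{1}{897}\right) \left(-1129336\right) - 829671} = \frac{1}{\frac{86872}{69} - 829671} = \frac{1}{- \frac{57160427}{69}} = - \frac{69}{57160427}$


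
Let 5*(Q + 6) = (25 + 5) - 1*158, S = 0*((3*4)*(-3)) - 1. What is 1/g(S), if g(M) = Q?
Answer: -5/158 ≈ -0.031646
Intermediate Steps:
S = -1 (S = 0*(12*(-3)) - 1 = 0*(-36) - 1 = 0 - 1 = -1)
Q = -158/5 (Q = -6 + ((25 + 5) - 1*158)/5 = -6 + (30 - 158)/5 = -6 + (1/5)*(-128) = -6 - 128/5 = -158/5 ≈ -31.600)
g(M) = -158/5
1/g(S) = 1/(-158/5) = -5/158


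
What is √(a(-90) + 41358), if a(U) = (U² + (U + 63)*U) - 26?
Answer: √51862 ≈ 227.73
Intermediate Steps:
a(U) = -26 + U² + U*(63 + U) (a(U) = (U² + (63 + U)*U) - 26 = (U² + U*(63 + U)) - 26 = -26 + U² + U*(63 + U))
√(a(-90) + 41358) = √((-26 + 2*(-90)² + 63*(-90)) + 41358) = √((-26 + 2*8100 - 5670) + 41358) = √((-26 + 16200 - 5670) + 41358) = √(10504 + 41358) = √51862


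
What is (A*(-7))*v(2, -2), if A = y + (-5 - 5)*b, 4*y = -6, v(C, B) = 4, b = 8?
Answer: 2282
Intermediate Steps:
y = -3/2 (y = (1/4)*(-6) = -3/2 ≈ -1.5000)
A = -163/2 (A = -3/2 + (-5 - 5)*8 = -3/2 - 10*8 = -3/2 - 80 = -163/2 ≈ -81.500)
(A*(-7))*v(2, -2) = -163/2*(-7)*4 = (1141/2)*4 = 2282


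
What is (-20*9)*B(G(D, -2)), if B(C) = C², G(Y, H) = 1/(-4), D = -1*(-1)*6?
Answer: -45/4 ≈ -11.250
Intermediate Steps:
D = 6 (D = 1*6 = 6)
G(Y, H) = -¼
(-20*9)*B(G(D, -2)) = (-20*9)*(-¼)² = -180*1/16 = -45/4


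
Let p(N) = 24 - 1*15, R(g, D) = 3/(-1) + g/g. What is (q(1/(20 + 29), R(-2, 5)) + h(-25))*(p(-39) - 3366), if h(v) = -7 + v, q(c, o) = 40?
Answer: -26856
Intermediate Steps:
R(g, D) = -2 (R(g, D) = 3*(-1) + 1 = -3 + 1 = -2)
p(N) = 9 (p(N) = 24 - 15 = 9)
(q(1/(20 + 29), R(-2, 5)) + h(-25))*(p(-39) - 3366) = (40 + (-7 - 25))*(9 - 3366) = (40 - 32)*(-3357) = 8*(-3357) = -26856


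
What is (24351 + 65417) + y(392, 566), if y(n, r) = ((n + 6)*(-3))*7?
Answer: 81410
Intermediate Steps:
y(n, r) = -126 - 21*n (y(n, r) = ((6 + n)*(-3))*7 = (-18 - 3*n)*7 = -126 - 21*n)
(24351 + 65417) + y(392, 566) = (24351 + 65417) + (-126 - 21*392) = 89768 + (-126 - 8232) = 89768 - 8358 = 81410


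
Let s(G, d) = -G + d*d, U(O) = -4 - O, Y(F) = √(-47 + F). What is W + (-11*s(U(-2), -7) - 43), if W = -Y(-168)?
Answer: -604 - I*√215 ≈ -604.0 - 14.663*I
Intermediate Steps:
s(G, d) = d² - G (s(G, d) = -G + d² = d² - G)
W = -I*√215 (W = -√(-47 - 168) = -√(-215) = -I*√215 ≈ -14.663*I)
W + (-11*s(U(-2), -7) - 43) = -I*√215 + (-11*((-7)² - (-4 - 1*(-2))) - 43) = -I*√215 + (-11*(49 - (-4 + 2)) - 43) = -I*√215 + (-11*(49 - 1*(-2)) - 43) = -I*√215 + (-11*(49 + 2) - 43) = -I*√215 + (-11*51 - 43) = -I*√215 + (-561 - 43) = -I*√215 - 604 = -604 - I*√215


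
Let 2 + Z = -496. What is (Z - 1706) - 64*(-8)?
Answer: -1692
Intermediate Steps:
Z = -498 (Z = -2 - 496 = -498)
(Z - 1706) - 64*(-8) = (-498 - 1706) - 64*(-8) = -2204 + 512 = -1692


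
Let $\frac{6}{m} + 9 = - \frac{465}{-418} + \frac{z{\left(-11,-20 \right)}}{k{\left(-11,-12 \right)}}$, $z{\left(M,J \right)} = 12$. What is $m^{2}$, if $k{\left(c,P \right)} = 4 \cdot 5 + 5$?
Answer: $\frac{436810000}{665794809} \approx 0.65607$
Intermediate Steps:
$k{\left(c,P \right)} = 25$ ($k{\left(c,P \right)} = 20 + 5 = 25$)
$m = - \frac{20900}{25803}$ ($m = \frac{6}{-9 + \left(- \frac{465}{-418} + \frac{12}{25}\right)} = \frac{6}{-9 + \left(\left(-465\right) \left(- \frac{1}{418}\right) + 12 \cdot \frac{1}{25}\right)} = \frac{6}{-9 + \left(\frac{465}{418} + \frac{12}{25}\right)} = \frac{6}{-9 + \frac{16641}{10450}} = \frac{6}{- \frac{77409}{10450}} = 6 \left(- \frac{10450}{77409}\right) = - \frac{20900}{25803} \approx -0.80998$)
$m^{2} = \left(- \frac{20900}{25803}\right)^{2} = \frac{436810000}{665794809}$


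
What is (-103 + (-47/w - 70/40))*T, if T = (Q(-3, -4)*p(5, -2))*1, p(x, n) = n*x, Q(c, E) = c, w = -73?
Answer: -455985/146 ≈ -3123.2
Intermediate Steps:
T = 30 (T = -(-6)*5*1 = -3*(-10)*1 = 30*1 = 30)
(-103 + (-47/w - 70/40))*T = (-103 + (-47/(-73) - 70/40))*30 = (-103 + (-47*(-1/73) - 70*1/40))*30 = (-103 + (47/73 - 7/4))*30 = (-103 - 323/292)*30 = -30399/292*30 = -455985/146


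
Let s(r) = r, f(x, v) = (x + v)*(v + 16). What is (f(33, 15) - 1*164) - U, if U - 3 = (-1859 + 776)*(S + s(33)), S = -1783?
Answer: -1893929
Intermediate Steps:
f(x, v) = (16 + v)*(v + x) (f(x, v) = (v + x)*(16 + v) = (16 + v)*(v + x))
U = 1895253 (U = 3 + (-1859 + 776)*(-1783 + 33) = 3 - 1083*(-1750) = 3 + 1895250 = 1895253)
(f(33, 15) - 1*164) - U = ((15² + 16*15 + 16*33 + 15*33) - 1*164) - 1*1895253 = ((225 + 240 + 528 + 495) - 164) - 1895253 = (1488 - 164) - 1895253 = 1324 - 1895253 = -1893929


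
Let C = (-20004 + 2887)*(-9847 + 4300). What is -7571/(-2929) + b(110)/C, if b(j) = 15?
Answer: 239617114788/92700896357 ≈ 2.5848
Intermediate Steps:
C = 94947999 (C = -17117*(-5547) = 94947999)
-7571/(-2929) + b(110)/C = -7571/(-2929) + 15/94947999 = -7571*(-1/2929) + 15*(1/94947999) = 7571/2929 + 5/31649333 = 239617114788/92700896357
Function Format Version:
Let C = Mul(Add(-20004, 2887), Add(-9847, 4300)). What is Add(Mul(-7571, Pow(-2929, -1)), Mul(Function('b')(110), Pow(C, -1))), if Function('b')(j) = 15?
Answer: Rational(239617114788, 92700896357) ≈ 2.5848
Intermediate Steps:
C = 94947999 (C = Mul(-17117, -5547) = 94947999)
Add(Mul(-7571, Pow(-2929, -1)), Mul(Function('b')(110), Pow(C, -1))) = Add(Mul(-7571, Pow(-2929, -1)), Mul(15, Pow(94947999, -1))) = Add(Mul(-7571, Rational(-1, 2929)), Mul(15, Rational(1, 94947999))) = Add(Rational(7571, 2929), Rational(5, 31649333)) = Rational(239617114788, 92700896357)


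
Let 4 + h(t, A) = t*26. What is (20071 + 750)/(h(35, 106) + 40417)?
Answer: 20821/41323 ≈ 0.50386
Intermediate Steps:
h(t, A) = -4 + 26*t (h(t, A) = -4 + t*26 = -4 + 26*t)
(20071 + 750)/(h(35, 106) + 40417) = (20071 + 750)/((-4 + 26*35) + 40417) = 20821/((-4 + 910) + 40417) = 20821/(906 + 40417) = 20821/41323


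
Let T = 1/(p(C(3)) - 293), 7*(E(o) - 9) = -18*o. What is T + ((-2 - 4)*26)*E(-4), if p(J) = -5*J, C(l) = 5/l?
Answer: -19038261/6328 ≈ -3008.6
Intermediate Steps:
E(o) = 9 - 18*o/7 (E(o) = 9 + (-18*o)/7 = 9 - 18*o/7)
T = -3/904 (T = 1/(-25/3 - 293) = 1/(-904/3) = -3/904 ≈ -0.0033186)
T + ((-2 - 4)*26)*E(-4) = -3/904 + ((-2 - 4)*26)*(9 - 18/7*(-4)) = -3/904 + (-6*26)*(9 + 72/7) = -3/904 - 156*135/7 = -3/904 - 21060/7 = -19038261/6328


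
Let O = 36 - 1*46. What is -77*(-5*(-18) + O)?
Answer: -6160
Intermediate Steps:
O = -10 (O = 36 - 46 = -10)
-77*(-5*(-18) + O) = -77*(-5*(-18) - 10) = -77*(90 - 10) = -77*80 = -6160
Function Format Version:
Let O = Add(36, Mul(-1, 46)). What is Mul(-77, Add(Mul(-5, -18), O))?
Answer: -6160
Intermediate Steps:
O = -10 (O = Add(36, -46) = -10)
Mul(-77, Add(Mul(-5, -18), O)) = Mul(-77, Add(Mul(-5, -18), -10)) = Mul(-77, Add(90, -10)) = Mul(-77, 80) = -6160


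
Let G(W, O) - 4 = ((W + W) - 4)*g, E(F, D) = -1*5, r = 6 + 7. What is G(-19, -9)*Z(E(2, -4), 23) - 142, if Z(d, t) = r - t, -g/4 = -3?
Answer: 4858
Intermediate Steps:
g = 12 (g = -4*(-3) = 12)
r = 13
E(F, D) = -5
G(W, O) = -44 + 24*W (G(W, O) = 4 + ((W + W) - 4)*12 = 4 + (2*W - 4)*12 = 4 + (-4 + 2*W)*12 = 4 + (-48 + 24*W) = -44 + 24*W)
Z(d, t) = 13 - t
G(-19, -9)*Z(E(2, -4), 23) - 142 = (-44 + 24*(-19))*(13 - 1*23) - 142 = (-44 - 456)*(13 - 23) - 142 = -500*(-10) - 142 = 5000 - 142 = 4858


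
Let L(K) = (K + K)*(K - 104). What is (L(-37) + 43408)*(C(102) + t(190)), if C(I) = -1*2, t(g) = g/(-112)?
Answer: -5572647/28 ≈ -1.9902e+5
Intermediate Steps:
t(g) = -g/112 (t(g) = g*(-1/112) = -g/112)
C(I) = -2
L(K) = 2*K*(-104 + K) (L(K) = (2*K)*(-104 + K) = 2*K*(-104 + K))
(L(-37) + 43408)*(C(102) + t(190)) = (2*(-37)*(-104 - 37) + 43408)*(-2 - 1/112*190) = (2*(-37)*(-141) + 43408)*(-2 - 95/56) = (10434 + 43408)*(-207/56) = 53842*(-207/56) = -5572647/28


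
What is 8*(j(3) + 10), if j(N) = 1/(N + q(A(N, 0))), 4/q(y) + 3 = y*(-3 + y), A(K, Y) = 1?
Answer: 920/11 ≈ 83.636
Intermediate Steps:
q(y) = 4/(-3 + y*(-3 + y))
j(N) = 1/(-4/5 + N) (j(N) = 1/(N + 4/(-3 + 1**2 - 3*1)) = 1/(N + 4/(-3 + 1 - 3)) = 1/(N + 4/(-5)) = 1/(N + 4*(-1/5)) = 1/(N - 4/5) = 1/(-4/5 + N))
8*(j(3) + 10) = 8*(5/(-4 + 5*3) + 10) = 8*(5/(-4 + 15) + 10) = 8*(5/11 + 10) = 8*(115/11) = 920/11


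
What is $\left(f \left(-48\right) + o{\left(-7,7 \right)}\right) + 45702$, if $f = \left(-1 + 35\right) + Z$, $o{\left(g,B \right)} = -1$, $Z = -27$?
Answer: $45365$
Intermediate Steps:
$f = 7$ ($f = \left(-1 + 35\right) - 27 = 34 - 27 = 7$)
$\left(f \left(-48\right) + o{\left(-7,7 \right)}\right) + 45702 = \left(7 \left(-48\right) - 1\right) + 45702 = \left(-336 - 1\right) + 45702 = -337 + 45702 = 45365$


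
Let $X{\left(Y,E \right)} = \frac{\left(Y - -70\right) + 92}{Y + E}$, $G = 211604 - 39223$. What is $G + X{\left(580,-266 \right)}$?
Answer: $\frac{27064188}{157} \approx 1.7238 \cdot 10^{5}$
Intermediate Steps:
$G = 172381$ ($G = 211604 - 39223 = 172381$)
$X{\left(Y,E \right)} = \frac{162 + Y}{E + Y}$ ($X{\left(Y,E \right)} = \frac{\left(Y + 70\right) + 92}{E + Y} = \frac{\left(70 + Y\right) + 92}{E + Y} = \frac{162 + Y}{E + Y}$)
$G + X{\left(580,-266 \right)} = 172381 + \frac{162 + 580}{-266 + 580} = 172381 + \frac{1}{314} \cdot 742 = 172381 + \frac{371}{157} = \frac{27064188}{157}$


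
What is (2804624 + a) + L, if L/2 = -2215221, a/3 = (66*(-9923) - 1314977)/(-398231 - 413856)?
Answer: -1320299752481/812087 ≈ -1.6258e+6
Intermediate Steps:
a = 5909685/812087 (a = 3*((66*(-9923) - 1314977)/(-398231 - 413856)) = 3*((-654918 - 1314977)/(-812087)) = 3*(-1969895*(-1/812087)) = 3*(1969895/812087) = 5909685/812087 ≈ 7.2772)
L = -4430442 (L = 2*(-2215221) = -4430442)
(2804624 + a) + L = (2804624 + 5909685/812087) - 4430442 = 2277604599973/812087 - 4430442 = -1320299752481/812087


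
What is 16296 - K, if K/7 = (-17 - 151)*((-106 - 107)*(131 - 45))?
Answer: -21525672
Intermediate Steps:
K = 21541968 (K = 7*((-17 - 151)*((-106 - 107)*(131 - 45))) = 7*(-(-35784)*86) = 7*(-168*(-18318)) = 7*3077424 = 21541968)
16296 - K = 16296 - 1*21541968 = 16296 - 21541968 = -21525672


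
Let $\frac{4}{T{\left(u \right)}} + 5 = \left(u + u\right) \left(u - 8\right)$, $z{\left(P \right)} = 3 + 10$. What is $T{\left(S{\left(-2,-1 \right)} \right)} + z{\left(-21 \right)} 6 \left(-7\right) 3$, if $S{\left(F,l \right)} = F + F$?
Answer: $- \frac{149054}{91} \approx -1638.0$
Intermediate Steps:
$S{\left(F,l \right)} = 2 F$
$z{\left(P \right)} = 13$
$T{\left(u \right)} = \frac{4}{-5 + 2 u \left(-8 + u\right)}$ ($T{\left(u \right)} = \frac{4}{-5 + \left(u + u\right) \left(u - 8\right)} = \frac{4}{-5 + 2 u \left(-8 + u\right)}$)
$T{\left(S{\left(-2,-1 \right)} \right)} + z{\left(-21 \right)} 6 \left(-7\right) 3 = \frac{4}{-5 - 16 \cdot 2 \left(-2\right) + 2 \left(2 \left(-2\right)\right)^{2}} + 13 \cdot 6 \left(-7\right) 3 = \frac{4}{-5 - -64 + 2 \left(-4\right)^{2}} + 13 \left(\left(-42\right) 3\right) = \frac{4}{-5 + 64 + 2 \cdot 16} + 13 \left(-126\right) = \frac{4}{-5 + 64 + 32} - 1638 = \frac{4}{91} - 1638 = - \frac{149054}{91}$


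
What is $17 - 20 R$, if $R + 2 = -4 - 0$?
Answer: $137$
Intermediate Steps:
$R = -6$ ($R = -2 - 4 = -6$)
$17 - 20 R = 17 - -120 = 17 + 120 = 137$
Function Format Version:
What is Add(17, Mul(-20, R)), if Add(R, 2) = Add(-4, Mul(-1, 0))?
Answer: 137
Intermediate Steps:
R = -6 (R = Add(-2, Add(-4, Mul(-1, 0))) = Add(-2, Add(-4, 0)) = Add(-2, -4) = -6)
Add(17, Mul(-20, R)) = Add(17, Mul(-20, -6)) = Add(17, 120) = 137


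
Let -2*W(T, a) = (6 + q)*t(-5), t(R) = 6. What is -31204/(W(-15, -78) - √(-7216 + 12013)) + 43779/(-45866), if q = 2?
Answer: -11511218365/64533462 + 31204*√533/1407 ≈ 333.64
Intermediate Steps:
W(T, a) = -24 (W(T, a) = -(6 + 2)*6/2 = -4*6 = -½*48 = -24)
-31204/(W(-15, -78) - √(-7216 + 12013)) + 43779/(-45866) = -31204/(-24 - √(-7216 + 12013)) + 43779/(-45866) = -31204/(-24 - √4797) + 43779*(-1/45866) = -31204/(-24 - 3*√533) - 43779/45866 = -43779/45866 - 31204/(-24 - 3*√533)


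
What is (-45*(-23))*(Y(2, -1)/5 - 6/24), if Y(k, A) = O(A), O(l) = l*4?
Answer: -4347/4 ≈ -1086.8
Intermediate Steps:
O(l) = 4*l
Y(k, A) = 4*A
(-45*(-23))*(Y(2, -1)/5 - 6/24) = (-45*(-23))*((4*(-1))/5 - 6/24) = 1035*(-4*⅕ - 6*1/24) = 1035*(-⅘ - ¼) = 1035*(-21/20) = -4347/4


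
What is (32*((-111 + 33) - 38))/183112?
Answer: -464/22889 ≈ -0.020272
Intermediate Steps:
(32*((-111 + 33) - 38))/183112 = (32*(-78 - 38))*(1/183112) = (32*(-116))*(1/183112) = -3712*1/183112 = -464/22889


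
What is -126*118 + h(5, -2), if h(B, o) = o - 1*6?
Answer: -14876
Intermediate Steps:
h(B, o) = -6 + o (h(B, o) = o - 6 = -6 + o)
-126*118 + h(5, -2) = -126*118 + (-6 - 2) = -14868 - 8 = -14876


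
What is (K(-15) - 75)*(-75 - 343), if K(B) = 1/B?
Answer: 470668/15 ≈ 31378.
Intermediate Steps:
(K(-15) - 75)*(-75 - 343) = (1/(-15) - 75)*(-75 - 343) = (-1/15 - 75)*(-418) = -1126/15*(-418) = 470668/15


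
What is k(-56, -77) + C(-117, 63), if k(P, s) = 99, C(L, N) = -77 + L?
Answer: -95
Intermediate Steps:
k(-56, -77) + C(-117, 63) = 99 + (-77 - 117) = 99 - 194 = -95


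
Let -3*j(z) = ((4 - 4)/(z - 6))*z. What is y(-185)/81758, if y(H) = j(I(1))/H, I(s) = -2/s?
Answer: 0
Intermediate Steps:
j(z) = 0 (j(z) = -(4 - 4)/(z - 6)*z/3 = -0/(-6 + z)*z/3 = -0*z = -1/3*0 = 0)
y(H) = 0 (y(H) = 0/H = 0)
y(-185)/81758 = 0/81758 = 0*(1/81758) = 0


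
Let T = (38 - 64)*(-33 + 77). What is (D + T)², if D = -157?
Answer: 1692601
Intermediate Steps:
T = -1144 (T = -26*44 = -1144)
(D + T)² = (-157 - 1144)² = (-1301)² = 1692601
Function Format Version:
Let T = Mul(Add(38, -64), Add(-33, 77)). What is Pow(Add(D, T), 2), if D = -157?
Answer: 1692601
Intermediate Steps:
T = -1144 (T = Mul(-26, 44) = -1144)
Pow(Add(D, T), 2) = Pow(Add(-157, -1144), 2) = Pow(-1301, 2) = 1692601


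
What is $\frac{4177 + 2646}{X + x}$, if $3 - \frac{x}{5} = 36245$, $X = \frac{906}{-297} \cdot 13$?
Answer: $- \frac{675477}{17943716} \approx -0.037644$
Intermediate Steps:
$X = - \frac{3926}{99}$ ($X = 906 \left(- \frac{1}{297}\right) 13 = \left(- \frac{302}{99}\right) 13 = - \frac{3926}{99} \approx -39.657$)
$x = -181210$ ($x = 15 - 181225 = -181210$)
$\frac{4177 + 2646}{X + x} = \frac{4177 + 2646}{- \frac{3926}{99} - 181210} = \frac{6823}{- \frac{17943716}{99}} = 6823 \left(- \frac{99}{17943716}\right) = - \frac{675477}{17943716}$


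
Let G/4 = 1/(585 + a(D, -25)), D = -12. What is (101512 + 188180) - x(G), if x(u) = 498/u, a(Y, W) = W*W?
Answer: 139047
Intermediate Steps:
a(Y, W) = W²
G = 2/605 (G = 4/(585 + (-25)²) = 4/(585 + 625) = 4/1210 = 4*(1/1210) = 2/605 ≈ 0.0033058)
(101512 + 188180) - x(G) = (101512 + 188180) - 498/2/605 = 289692 - 498*605/2 = 289692 - 1*150645 = 289692 - 150645 = 139047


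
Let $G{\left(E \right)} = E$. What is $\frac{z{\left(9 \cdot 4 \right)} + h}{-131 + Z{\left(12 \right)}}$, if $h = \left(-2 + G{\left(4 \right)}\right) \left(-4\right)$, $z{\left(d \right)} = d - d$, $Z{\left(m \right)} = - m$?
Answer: $\frac{8}{143} \approx 0.055944$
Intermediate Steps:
$z{\left(d \right)} = 0$
$h = -8$ ($h = \left(-2 + 4\right) \left(-4\right) = 2 \left(-4\right) = -8$)
$\frac{z{\left(9 \cdot 4 \right)} + h}{-131 + Z{\left(12 \right)}} = \frac{0 - 8}{-131 - 12} = - \frac{8}{-131 - 12} = - \frac{8}{-143} = \left(-8\right) \left(- \frac{1}{143}\right) = \frac{8}{143}$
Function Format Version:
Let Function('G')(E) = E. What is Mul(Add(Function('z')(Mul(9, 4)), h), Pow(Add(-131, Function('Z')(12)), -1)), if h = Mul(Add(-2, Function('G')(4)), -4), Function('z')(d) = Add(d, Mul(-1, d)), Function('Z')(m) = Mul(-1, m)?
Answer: Rational(8, 143) ≈ 0.055944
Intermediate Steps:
Function('z')(d) = 0
h = -8 (h = Mul(Add(-2, 4), -4) = Mul(2, -4) = -8)
Mul(Add(Function('z')(Mul(9, 4)), h), Pow(Add(-131, Function('Z')(12)), -1)) = Mul(Add(0, -8), Pow(Add(-131, Mul(-1, 12)), -1)) = Mul(-8, Pow(Add(-131, -12), -1)) = Mul(-8, Pow(-143, -1)) = Mul(-8, Rational(-1, 143)) = Rational(8, 143)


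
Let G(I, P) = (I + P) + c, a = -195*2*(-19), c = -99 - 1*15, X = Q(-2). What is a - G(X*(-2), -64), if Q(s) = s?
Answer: 7584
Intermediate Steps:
X = -2
c = -114 (c = -99 - 15 = -114)
a = 7410 (a = -15*26*(-19) = -390*(-19) = 7410)
G(I, P) = -114 + I + P (G(I, P) = (I + P) - 114 = -114 + I + P)
a - G(X*(-2), -64) = 7410 - (-114 - 2*(-2) - 64) = 7410 - (-114 + 4 - 64) = 7410 - 1*(-174) = 7410 + 174 = 7584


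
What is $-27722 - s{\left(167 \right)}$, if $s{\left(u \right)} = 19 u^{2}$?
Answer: $-557613$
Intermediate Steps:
$-27722 - s{\left(167 \right)} = -27722 - 19 \cdot 167^{2} = -27722 - 19 \cdot 27889 = -27722 - 529891 = -557613$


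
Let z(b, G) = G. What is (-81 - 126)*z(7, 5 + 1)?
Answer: -1242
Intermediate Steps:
(-81 - 126)*z(7, 5 + 1) = (-81 - 126)*(5 + 1) = -207*6 = -1242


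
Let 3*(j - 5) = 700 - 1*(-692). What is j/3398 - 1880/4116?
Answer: -1114459/3496542 ≈ -0.31873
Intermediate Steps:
j = 469 (j = 5 + (700 - 1*(-692))/3 = 5 + (700 + 692)/3 = 5 + (⅓)*1392 = 5 + 464 = 469)
j/3398 - 1880/4116 = 469/3398 - 1880/4116 = 469*(1/3398) - 1880*1/4116 = 469/3398 - 470/1029 = -1114459/3496542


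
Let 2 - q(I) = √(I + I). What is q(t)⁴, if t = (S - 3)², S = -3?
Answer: 6928 - 3648*√2 ≈ 1768.9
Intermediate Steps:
t = 36 (t = (-3 - 3)² = (-6)² = 36)
q(I) = 2 - √2*√I (q(I) = 2 - √(I + I) = 2 - √(2*I) = 2 - √2*√I)
q(t)⁴ = (2 - √2*√36)⁴ = (2 - 1*√2*6)⁴ = (2 - 6*√2)⁴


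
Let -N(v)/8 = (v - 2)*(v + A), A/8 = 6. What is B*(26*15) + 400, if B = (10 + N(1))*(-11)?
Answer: -1724180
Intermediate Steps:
A = 48 (A = 8*6 = 48)
N(v) = -8*(-2 + v)*(48 + v) (N(v) = -8*(v - 2)*(v + 48) = -8*(-2 + v)*(48 + v))
B = -4422 (B = (10 + (768 - 368*1 - 8*1²))*(-11) = (10 + (768 - 368 - 8*1))*(-11) = (10 + (768 - 368 - 8))*(-11) = (10 + 392)*(-11) = 402*(-11) = -4422)
B*(26*15) + 400 = -114972*15 + 400 = -4422*390 + 400 = -1724580 + 400 = -1724180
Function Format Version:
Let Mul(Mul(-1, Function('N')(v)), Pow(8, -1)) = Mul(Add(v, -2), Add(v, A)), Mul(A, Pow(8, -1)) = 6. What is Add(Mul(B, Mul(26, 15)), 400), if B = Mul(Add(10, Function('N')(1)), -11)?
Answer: -1724180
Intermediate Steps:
A = 48 (A = Mul(8, 6) = 48)
Function('N')(v) = Mul(-8, Add(-2, v), Add(48, v)) (Function('N')(v) = Mul(-8, Mul(Add(v, -2), Add(v, 48))) = Mul(-8, Mul(Add(-2, v), Add(48, v))) = Mul(-8, Add(-2, v), Add(48, v)))
B = -4422 (B = Mul(Add(10, Add(768, Mul(-368, 1), Mul(-8, Pow(1, 2)))), -11) = Mul(Add(10, Add(768, -368, Mul(-8, 1))), -11) = Mul(Add(10, Add(768, -368, -8)), -11) = Mul(Add(10, 392), -11) = Mul(402, -11) = -4422)
Add(Mul(B, Mul(26, 15)), 400) = Add(Mul(-4422, Mul(26, 15)), 400) = Add(Mul(-4422, 390), 400) = Add(-1724580, 400) = -1724180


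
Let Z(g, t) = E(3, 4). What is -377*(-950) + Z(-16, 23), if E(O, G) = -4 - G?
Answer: 358142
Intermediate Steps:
Z(g, t) = -8 (Z(g, t) = -4 - 1*4 = -4 - 4 = -8)
-377*(-950) + Z(-16, 23) = -377*(-950) - 8 = 358150 - 8 = 358142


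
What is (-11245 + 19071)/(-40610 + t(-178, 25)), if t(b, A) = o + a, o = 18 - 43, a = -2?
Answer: -7826/40637 ≈ -0.19258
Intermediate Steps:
o = -25
t(b, A) = -27 (t(b, A) = -25 - 2 = -27)
(-11245 + 19071)/(-40610 + t(-178, 25)) = (-11245 + 19071)/(-40610 - 27) = 7826/(-40637) = 7826*(-1/40637) = -7826/40637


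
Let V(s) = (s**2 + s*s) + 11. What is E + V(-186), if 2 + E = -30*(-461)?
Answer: 83031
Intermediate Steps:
E = 13828 (E = -2 - 30*(-461) = -2 + 13830 = 13828)
V(s) = 11 + 2*s**2 (V(s) = (s**2 + s**2) + 11 = 2*s**2 + 11 = 11 + 2*s**2)
E + V(-186) = 13828 + (11 + 2*(-186)**2) = 13828 + (11 + 2*34596) = 13828 + (11 + 69192) = 13828 + 69203 = 83031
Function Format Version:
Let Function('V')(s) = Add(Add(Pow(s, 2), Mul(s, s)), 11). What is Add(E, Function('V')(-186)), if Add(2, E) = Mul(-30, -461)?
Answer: 83031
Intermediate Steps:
E = 13828 (E = Add(-2, Mul(-30, -461)) = Add(-2, 13830) = 13828)
Function('V')(s) = Add(11, Mul(2, Pow(s, 2))) (Function('V')(s) = Add(Add(Pow(s, 2), Pow(s, 2)), 11) = Add(Mul(2, Pow(s, 2)), 11) = Add(11, Mul(2, Pow(s, 2))))
Add(E, Function('V')(-186)) = Add(13828, Add(11, Mul(2, Pow(-186, 2)))) = Add(13828, Add(11, Mul(2, 34596))) = Add(13828, Add(11, 69192)) = Add(13828, 69203) = 83031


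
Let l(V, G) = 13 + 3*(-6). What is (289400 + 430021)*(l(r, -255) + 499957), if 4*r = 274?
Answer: 359675967792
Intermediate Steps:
r = 137/2 (r = (¼)*274 = 137/2 ≈ 68.500)
l(V, G) = -5 (l(V, G) = 13 - 18 = -5)
(289400 + 430021)*(l(r, -255) + 499957) = (289400 + 430021)*(-5 + 499957) = 719421*499952 = 359675967792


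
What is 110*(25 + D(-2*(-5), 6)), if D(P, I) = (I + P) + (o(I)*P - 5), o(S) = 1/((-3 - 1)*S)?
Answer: 23485/6 ≈ 3914.2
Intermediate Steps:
o(S) = -1/(4*S) (o(S) = 1/((-4)*S) = -1/(4*S))
D(P, I) = -5 + I + P - P/(4*I) (D(P, I) = (I + P) + ((-1/(4*I))*P - 5) = (I + P) + (-P/(4*I) - 5) = (I + P) + (-5 - P/(4*I)) = -5 + I + P - P/(4*I))
110*(25 + D(-2*(-5), 6)) = 110*(25 + (-5 + 6 - 2*(-5) - ¼*(-2*(-5))/6)) = 110*(25 + (-5 + 6 + 10 - ¼*10*⅙)) = 110*(25 + (-5 + 6 + 10 - 5/12)) = 110*(25 + 127/12) = 110*(427/12) = 23485/6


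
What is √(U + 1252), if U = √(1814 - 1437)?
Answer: √(1252 + √377) ≈ 35.657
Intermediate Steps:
U = √377 ≈ 19.416
√(U + 1252) = √(√377 + 1252) = √(1252 + √377)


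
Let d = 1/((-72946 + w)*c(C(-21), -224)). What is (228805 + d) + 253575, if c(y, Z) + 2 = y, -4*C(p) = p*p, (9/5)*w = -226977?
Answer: 129332212426472/268112717 ≈ 4.8238e+5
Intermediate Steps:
w = -378295/3 (w = (5/9)*(-226977) = -378295/3 ≈ -1.2610e+5)
C(p) = -p²/4 (C(p) = -p*p/4 = -p²/4)
c(y, Z) = -2 + y
d = 12/268112717 (d = 1/((-72946 - 378295/3)*(-2 - ¼*(-21)²)) = 1/((-597133/3)*(-2 - ¼*441)) = -3/(597133*(-2 - 441/4)) = -3/(597133*(-449/4)) = -3/597133*(-4/449) = 12/268112717 ≈ 4.4757e-8)
(228805 + d) + 253575 = (228805 + 12/268112717) + 253575 = 61345530213197/268112717 + 253575 = 129332212426472/268112717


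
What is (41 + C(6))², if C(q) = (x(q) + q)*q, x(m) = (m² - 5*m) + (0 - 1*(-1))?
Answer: 14161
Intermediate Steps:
x(m) = 1 + m² - 5*m (x(m) = (m² - 5*m) + (0 + 1) = (m² - 5*m) + 1 = 1 + m² - 5*m)
C(q) = q*(1 + q² - 4*q) (C(q) = ((1 + q² - 5*q) + q)*q = (1 + q² - 4*q)*q = q*(1 + q² - 4*q))
(41 + C(6))² = (41 + 6*(1 + 6² - 4*6))² = (41 + 6*(1 + 36 - 24))² = (41 + 6*13)² = (41 + 78)² = 119² = 14161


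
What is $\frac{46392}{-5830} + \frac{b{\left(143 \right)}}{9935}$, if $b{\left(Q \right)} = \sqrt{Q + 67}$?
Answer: $- \frac{23196}{2915} + \frac{\sqrt{210}}{9935} \approx -7.956$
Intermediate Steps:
$b{\left(Q \right)} = \sqrt{67 + Q}$
$\frac{46392}{-5830} + \frac{b{\left(143 \right)}}{9935} = \frac{46392}{-5830} + \frac{\sqrt{67 + 143}}{9935} = 46392 \left(- \frac{1}{5830}\right) + \sqrt{210} \cdot \frac{1}{9935} = - \frac{23196}{2915} + \frac{\sqrt{210}}{9935}$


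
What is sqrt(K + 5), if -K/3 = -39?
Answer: sqrt(122) ≈ 11.045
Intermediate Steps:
K = 117 (K = -3*(-39) = 117)
sqrt(K + 5) = sqrt(117 + 5) = sqrt(122)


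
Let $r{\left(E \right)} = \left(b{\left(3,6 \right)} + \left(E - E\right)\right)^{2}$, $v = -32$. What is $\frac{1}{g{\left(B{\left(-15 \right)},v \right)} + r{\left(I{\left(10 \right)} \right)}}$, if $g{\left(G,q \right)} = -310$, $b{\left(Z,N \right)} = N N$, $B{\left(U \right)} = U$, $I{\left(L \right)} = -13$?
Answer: $\frac{1}{986} \approx 0.0010142$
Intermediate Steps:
$b{\left(Z,N \right)} = N^{2}$
$r{\left(E \right)} = 1296$ ($r{\left(E \right)} = \left(6^{2} + \left(E - E\right)\right)^{2} = \left(36 + 0\right)^{2} = 36^{2} = 1296$)
$\frac{1}{g{\left(B{\left(-15 \right)},v \right)} + r{\left(I{\left(10 \right)} \right)}} = \frac{1}{-310 + 1296} = \frac{1}{986}$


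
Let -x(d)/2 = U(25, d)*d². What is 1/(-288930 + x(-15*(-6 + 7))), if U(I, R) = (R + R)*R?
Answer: -1/491430 ≈ -2.0349e-6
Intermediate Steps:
U(I, R) = 2*R² (U(I, R) = (2*R)*R = 2*R²)
x(d) = -4*d⁴ (x(d) = -2*2*d²*d² = -4*d⁴)
1/(-288930 + x(-15*(-6 + 7))) = 1/(-288930 - 4*50625*(-6 + 7)⁴) = 1/(-288930 - 4*(-15*1)⁴) = 1/(-288930 - 4*(-15)⁴) = 1/(-288930 - 4*50625) = 1/(-288930 - 202500) = 1/(-491430) = -1/491430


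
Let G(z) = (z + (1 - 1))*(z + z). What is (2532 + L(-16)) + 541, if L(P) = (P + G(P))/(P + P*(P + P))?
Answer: 3074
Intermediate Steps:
G(z) = 2*z² (G(z) = (z + 0)*(2*z) = z*(2*z) = 2*z²)
L(P) = 1 (L(P) = (P + 2*P²)/(P + P*(P + P)) = (P + 2*P²)/(P + P*(2*P)) = (P + 2*P²)/(P + 2*P²) = 1)
(2532 + L(-16)) + 541 = (2532 + 1) + 541 = 2533 + 541 = 3074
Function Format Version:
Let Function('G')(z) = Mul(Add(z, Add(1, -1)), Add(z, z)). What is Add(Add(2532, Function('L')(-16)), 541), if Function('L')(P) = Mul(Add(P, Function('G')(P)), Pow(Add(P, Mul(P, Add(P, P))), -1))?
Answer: 3074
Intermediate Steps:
Function('G')(z) = Mul(2, Pow(z, 2)) (Function('G')(z) = Mul(Add(z, 0), Mul(2, z)) = Mul(z, Mul(2, z)) = Mul(2, Pow(z, 2)))
Function('L')(P) = 1 (Function('L')(P) = Mul(Add(P, Mul(2, Pow(P, 2))), Pow(Add(P, Mul(P, Add(P, P))), -1)) = Mul(Add(P, Mul(2, Pow(P, 2))), Pow(Add(P, Mul(P, Mul(2, P))), -1)) = Mul(Add(P, Mul(2, Pow(P, 2))), Pow(Add(P, Mul(2, Pow(P, 2))), -1)) = 1)
Add(Add(2532, Function('L')(-16)), 541) = Add(Add(2532, 1), 541) = Add(2533, 541) = 3074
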